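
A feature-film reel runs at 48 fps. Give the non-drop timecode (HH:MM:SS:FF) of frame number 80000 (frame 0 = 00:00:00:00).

80000 ÷ 48 = 1666 full seconds, remainder 32 frames.
1666 s = 0 h 27 min 46 s.
Timecode: 00:27:46:32.

00:27:46:32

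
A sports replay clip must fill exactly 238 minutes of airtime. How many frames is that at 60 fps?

238 min = 14280 s.
Frames = 14280 × 60 = 856800.

856800 frames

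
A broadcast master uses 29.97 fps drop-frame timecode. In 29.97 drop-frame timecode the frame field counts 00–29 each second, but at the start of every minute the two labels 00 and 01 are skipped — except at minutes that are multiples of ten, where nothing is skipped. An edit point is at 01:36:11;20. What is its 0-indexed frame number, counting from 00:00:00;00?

172976

Complete 10-minute blocks: 9, each 17982 frames → 161838.
Remaining 6 whole minutes in the current block: 1800 + 5 × 1798 = 10790 frames.
Within the current minute: 11 × 30 + 20 − 2 = 348 (labels ;00/;01 skipped at this minute). Total = 161838 + 10790 + 348 = 172976.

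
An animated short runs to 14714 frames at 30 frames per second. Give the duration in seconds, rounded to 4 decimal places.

Running time = 14714 × 1/30 = 7357/15 s ≈ 490.4667 s.

490.4667 seconds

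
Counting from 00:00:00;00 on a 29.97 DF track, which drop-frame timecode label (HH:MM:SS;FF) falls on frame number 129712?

Each 10-minute DF block holds 10 × 60 × 30 − 9 × 2 = 17982 frames. 129712 ÷ 17982 → 7 full blocks, remainder 3838.
Within the partial block the first minute is 1800 frames and each further minute 1798, so 2 further minute boundaries passed. Total skipped labels = 18 × 7 + 2 × 2 = 130.
Non-drop label index = 129712 + 130 = 129842; at 30 labels/s that is 01:12:08:02, i.e. DF 01:12:08;02.

01:12:08;02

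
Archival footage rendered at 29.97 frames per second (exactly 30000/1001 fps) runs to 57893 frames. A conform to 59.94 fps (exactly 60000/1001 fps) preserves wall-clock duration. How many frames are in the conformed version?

115786 frames

Target frames = source frames × (target rate / source rate) = 57893 × (60000/1001)/(30000/1001) = 57893 × 2 = 115786.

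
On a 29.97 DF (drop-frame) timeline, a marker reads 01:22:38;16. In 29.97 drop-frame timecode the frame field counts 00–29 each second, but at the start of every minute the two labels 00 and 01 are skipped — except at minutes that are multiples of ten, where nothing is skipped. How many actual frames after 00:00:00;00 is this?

148608

Complete 10-minute blocks: 8, each 17982 frames → 143856.
Remaining 2 whole minutes in the current block: 1800 + 1 × 1798 = 3598 frames.
Within the current minute: 38 × 30 + 16 − 2 = 1154 (labels ;00/;01 skipped at this minute). Total = 143856 + 3598 + 1154 = 148608.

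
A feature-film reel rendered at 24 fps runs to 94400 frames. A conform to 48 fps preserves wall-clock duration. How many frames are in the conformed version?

188800 frames

Frames at target rate = 94400 × (48) / (24) = 188800.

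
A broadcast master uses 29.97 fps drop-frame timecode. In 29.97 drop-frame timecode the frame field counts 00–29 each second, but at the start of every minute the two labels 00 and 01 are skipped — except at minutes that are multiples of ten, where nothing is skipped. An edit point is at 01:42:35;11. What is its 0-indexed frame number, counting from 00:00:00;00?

Complete 10-minute blocks: 10, each 17982 frames → 179820.
Remaining 2 whole minutes in the current block: 1800 + 1 × 1798 = 3598 frames.
Within the current minute: 35 × 30 + 11 − 2 = 1059 (labels ;00/;01 skipped at this minute). Total = 179820 + 3598 + 1059 = 184477.

184477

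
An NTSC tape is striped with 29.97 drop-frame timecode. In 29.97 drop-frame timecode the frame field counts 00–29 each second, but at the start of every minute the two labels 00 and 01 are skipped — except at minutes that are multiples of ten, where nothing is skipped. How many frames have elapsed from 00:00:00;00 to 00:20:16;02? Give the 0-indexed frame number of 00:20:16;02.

36446

As if non-drop at 30 labels/s: (0 × 3600 + 20 × 60 + 16) × 30 + 2 = 36482.
Minute boundaries passed: 20; those not divisible by 10: 20 − 2 = 18; dropped labels = 2 × 18 = 36.
Actual frame index = 36482 − 36 = 36446.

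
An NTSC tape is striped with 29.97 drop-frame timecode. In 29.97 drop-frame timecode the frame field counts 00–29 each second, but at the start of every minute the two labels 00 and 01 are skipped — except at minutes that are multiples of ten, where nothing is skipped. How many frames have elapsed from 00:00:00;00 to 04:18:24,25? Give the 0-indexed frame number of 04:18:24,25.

464679

As if non-drop at 30 labels/s: (4 × 3600 + 18 × 60 + 24) × 30 + 25 = 465145.
Minute boundaries passed: 258; those not divisible by 10: 258 − 25 = 233; dropped labels = 2 × 233 = 466.
Actual frame index = 465145 − 466 = 464679.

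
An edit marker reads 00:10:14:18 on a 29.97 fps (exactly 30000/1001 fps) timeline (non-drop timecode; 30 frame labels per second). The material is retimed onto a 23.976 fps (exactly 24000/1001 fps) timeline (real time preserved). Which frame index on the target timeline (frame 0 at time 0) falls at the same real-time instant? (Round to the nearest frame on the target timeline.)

Source frame index: (0×3600 + 10×60 + 14) × 30 + 18 = 18438.
Real time: 18438 / (30000/1001) = 3076073/5000 s.
Target frame: (3076073/5000) × (24000/1001) = 73752/5 ≈ 14750.400 → 14750.

frame 14750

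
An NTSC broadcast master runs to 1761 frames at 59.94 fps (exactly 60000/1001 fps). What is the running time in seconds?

Running time = 1761 / (60000/1001) = 29.37935 s.

29.37935 seconds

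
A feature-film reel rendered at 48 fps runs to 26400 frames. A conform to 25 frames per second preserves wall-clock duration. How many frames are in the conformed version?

Target frames = source frames × (target rate / source rate) = 26400 × (25)/(48) = 26400 × 25/48 = 13750.

13750 frames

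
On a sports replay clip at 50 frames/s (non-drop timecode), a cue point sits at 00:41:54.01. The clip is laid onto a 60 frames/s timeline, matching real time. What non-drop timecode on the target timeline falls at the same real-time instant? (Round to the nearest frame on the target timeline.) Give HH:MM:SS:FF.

00:41:54:01

Source frame index: (0×3600 + 41×60 + 54) × 50 + 1 = 125701.
Real time: 125701 / (50) = 125701/50 s.
Target frame: (125701/50) × (60) = 754206/5 ≈ 150841.200 → 150841.
At 60 labels/s: frame 150841 → 00:41:54:01.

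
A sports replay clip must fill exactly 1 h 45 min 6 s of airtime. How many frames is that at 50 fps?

1 h 45 min 6 s = 6306 s.
Frames = 6306 × 50 = 315300.

315300 frames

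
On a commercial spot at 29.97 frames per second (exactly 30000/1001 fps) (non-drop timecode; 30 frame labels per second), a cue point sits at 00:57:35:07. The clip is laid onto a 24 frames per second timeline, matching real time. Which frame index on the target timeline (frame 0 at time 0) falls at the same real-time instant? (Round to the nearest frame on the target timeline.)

Source frame index: (0×3600 + 57×60 + 35) × 30 + 7 = 103657.
Real time: 103657 / (30000/1001) = 103760657/30000 s.
Target frame: (103760657/30000) × (24) = 103760657/1250 ≈ 83008.526 → 83009.

frame 83009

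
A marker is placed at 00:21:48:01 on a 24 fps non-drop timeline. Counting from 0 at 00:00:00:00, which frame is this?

Total seconds to the label: (0 × 3600 + 21 × 60 + 48) = 1308.
Frame index = 1308 × 24 + 1 = 31393.

frame 31393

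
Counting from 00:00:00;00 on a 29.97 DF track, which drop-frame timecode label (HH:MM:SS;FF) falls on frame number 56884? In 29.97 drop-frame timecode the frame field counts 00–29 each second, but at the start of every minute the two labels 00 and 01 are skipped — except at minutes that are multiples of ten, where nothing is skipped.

Each 10-minute DF block holds 10 × 60 × 30 − 9 × 2 = 17982 frames. 56884 ÷ 17982 → 3 full blocks, remainder 2938.
Within the partial block the first minute is 1800 frames and each further minute 1798, so 1 further minute boundary passed. Total skipped labels = 18 × 3 + 2 × 1 = 56.
Non-drop label index = 56884 + 56 = 56940; at 30 labels/s that is 00:31:38:00, i.e. DF 00:31:38;00.

00:31:38;00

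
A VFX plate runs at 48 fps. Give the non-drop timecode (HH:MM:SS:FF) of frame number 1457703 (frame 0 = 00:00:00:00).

1457703 ÷ 48 = 30368 full seconds, remainder 39 frames.
30368 s = 8 h 26 min 8 s.
Timecode: 08:26:08:39.

08:26:08:39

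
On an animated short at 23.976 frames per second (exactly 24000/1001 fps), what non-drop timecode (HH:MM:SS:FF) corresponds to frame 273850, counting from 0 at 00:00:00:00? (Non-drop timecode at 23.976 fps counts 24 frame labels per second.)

273850 ÷ 24 = 11410 full seconds, remainder 10 frames.
11410 s = 3 h 10 min 10 s.
Timecode: 03:10:10:10.

03:10:10:10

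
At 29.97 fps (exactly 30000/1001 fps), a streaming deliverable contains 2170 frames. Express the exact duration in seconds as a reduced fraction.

217217/3000 seconds

Running time = 2170 ÷ (30000/1001) = 2170 × 1001/30000 = 217217/3000 s.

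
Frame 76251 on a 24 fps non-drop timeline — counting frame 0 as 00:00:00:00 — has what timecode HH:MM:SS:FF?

00:52:57:03

76251 ÷ 24 = 3177 full seconds, remainder 3 frames.
3177 s = 0 h 52 min 57 s.
Timecode: 00:52:57:03.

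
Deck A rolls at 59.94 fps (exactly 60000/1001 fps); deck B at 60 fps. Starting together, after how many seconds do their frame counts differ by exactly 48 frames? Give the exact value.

800.8 seconds

The gap grows by |60 − 60000/1001| = 60/1001 frames per second.
Time for a 48-frame gap: 48 ÷ (60/1001) = 800.8 s.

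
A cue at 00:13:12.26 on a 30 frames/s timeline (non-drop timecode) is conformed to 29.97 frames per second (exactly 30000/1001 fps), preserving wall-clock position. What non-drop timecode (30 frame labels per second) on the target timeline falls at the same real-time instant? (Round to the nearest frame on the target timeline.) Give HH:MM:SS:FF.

00:13:12:02

Source frame index: (0×3600 + 13×60 + 12) × 30 + 26 = 23786.
Real time: 23786 / (30) = 11893/15 s.
Target frame: (11893/15) × (30000/1001) = 3398000/143 ≈ 23762.238 → 23762.
At 30 labels/s: frame 23762 → 00:13:12:02.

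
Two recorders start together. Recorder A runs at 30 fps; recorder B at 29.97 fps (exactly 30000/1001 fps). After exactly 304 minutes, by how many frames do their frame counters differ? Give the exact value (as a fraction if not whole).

547200/1001 frames

304 min = 18240 s.
A emits 30 × 18240 = 547200 frames; B emits 30000/1001 × 18240 = 547200000/1001.
Difference = 547200/1001 frames (≈ 546.6533); B is behind A.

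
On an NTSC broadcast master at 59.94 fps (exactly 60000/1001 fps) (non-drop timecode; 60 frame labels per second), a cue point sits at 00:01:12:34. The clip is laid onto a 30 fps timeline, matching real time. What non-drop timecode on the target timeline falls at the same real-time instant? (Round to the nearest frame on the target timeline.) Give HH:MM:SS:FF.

00:01:12:19

Source frame index: (0×3600 + 1×60 + 12) × 60 + 34 = 4354.
Real time: 4354 / (60000/1001) = 2179177/30000 s.
Target frame: (2179177/30000) × (30) = 2179177/1000 ≈ 2179.177 → 2179.
At 30 labels/s: frame 2179 → 00:01:12:19.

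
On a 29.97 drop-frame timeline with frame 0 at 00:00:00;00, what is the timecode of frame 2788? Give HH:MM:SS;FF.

Ten DF minutes hold 17982 frames, so frame 2788 lies in block 0 (frames 0–17981) with 2788 frames into that block.
The block's first minute is 1800 frames and the rest 1798 each; 2788 frames reaches minute 1, so 0 × 18 + 1 × 2 = 2 labels have been skipped so far.
Adding those back, label number 2788 + 2 = 2790 at 30 labels/s is 93 s + 0 f = 0 h 1 min 33 s frame 0, i.e. 00:01:33;00.

00:01:33;00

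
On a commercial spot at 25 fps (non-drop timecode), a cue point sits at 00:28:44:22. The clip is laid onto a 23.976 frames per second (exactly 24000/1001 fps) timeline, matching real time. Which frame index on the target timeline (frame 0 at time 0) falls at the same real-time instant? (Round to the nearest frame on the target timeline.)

frame 41356

Source frame index: (0×3600 + 28×60 + 44) × 25 + 22 = 43122.
Real time: 43122 / (25) = 43122/25 s.
Target frame: (43122/25) × (24000/1001) = 41397120/1001 ≈ 41355.764 → 41356.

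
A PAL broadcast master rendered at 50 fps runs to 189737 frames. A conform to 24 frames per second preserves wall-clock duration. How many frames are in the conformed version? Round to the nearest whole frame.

91074 frames

Frames at target rate = 189737 × (24) / (50) = 2276844/25 ≈ 91073.760.
Nearest whole frame: 91074.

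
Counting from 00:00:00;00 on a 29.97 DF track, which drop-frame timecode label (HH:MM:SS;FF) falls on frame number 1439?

00:00:47;29

Ten DF minutes hold 17982 frames, so frame 1439 lies in block 0 (frames 0–17981) with 1439 frames into that block.
The block's first minute is 1800 frames and the rest 1798 each; 1439 frames reaches minute 0, so 0 × 18 + 0 × 2 = 0 labels have been skipped so far.
Adding those back, label number 1439 + 0 = 1439 at 30 labels/s is 47 s + 29 f = 0 h 0 min 47 s frame 29, i.e. 00:00:47;29.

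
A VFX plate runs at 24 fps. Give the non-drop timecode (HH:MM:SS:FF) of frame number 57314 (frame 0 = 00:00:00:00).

00:39:48:02

57314 ÷ 24 = 2388 full seconds, remainder 2 frames.
2388 s = 0 h 39 min 48 s.
Timecode: 00:39:48:02.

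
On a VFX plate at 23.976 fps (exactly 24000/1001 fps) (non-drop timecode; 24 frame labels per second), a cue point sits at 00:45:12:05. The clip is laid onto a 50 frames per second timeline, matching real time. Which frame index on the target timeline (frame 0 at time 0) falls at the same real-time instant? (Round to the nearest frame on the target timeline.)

Source frame index: (0×3600 + 45×60 + 12) × 24 + 5 = 65093.
Real time: 65093 / (24000/1001) = 65158093/24000 s.
Target frame: (65158093/24000) × (50) = 65158093/480 ≈ 135746.027 → 135746.

frame 135746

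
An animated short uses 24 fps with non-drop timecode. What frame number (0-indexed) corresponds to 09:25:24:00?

Total seconds to the label: (9 × 3600 + 25 × 60 + 24) = 33924.
Frame index = 33924 × 24 + 0 = 814176.

814176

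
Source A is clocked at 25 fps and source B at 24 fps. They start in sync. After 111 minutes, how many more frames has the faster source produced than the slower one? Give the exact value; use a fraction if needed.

111 min = 6660 s.
A emits 25 × 6660 = 166500 frames; B emits 24 × 6660 = 159840.
Difference = 6660 frames; B is behind A.

6660 frames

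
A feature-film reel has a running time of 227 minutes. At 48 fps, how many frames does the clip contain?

227 min = 13620 s.
Frames = 13620 × 48 = 653760.

653760 frames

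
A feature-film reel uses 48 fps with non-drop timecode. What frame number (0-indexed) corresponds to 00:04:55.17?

frame 14177

Total seconds to the label: (0 × 3600 + 4 × 60 + 55) = 295.
Frame index = 295 × 48 + 17 = 14177.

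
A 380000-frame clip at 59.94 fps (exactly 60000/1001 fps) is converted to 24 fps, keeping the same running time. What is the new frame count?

Target frames = source frames × (target rate / source rate) = 380000 × (24)/(60000/1001) = 380000 × 1001/2500 = 152152.

152152 frames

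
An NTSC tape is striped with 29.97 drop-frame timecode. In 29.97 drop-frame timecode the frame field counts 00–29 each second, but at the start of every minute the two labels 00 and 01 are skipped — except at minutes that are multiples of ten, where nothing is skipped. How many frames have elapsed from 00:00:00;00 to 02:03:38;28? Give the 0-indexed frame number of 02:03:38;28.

222346

Complete 10-minute blocks: 12, each 17982 frames → 215784.
Remaining 3 whole minutes in the current block: 1800 + 2 × 1798 = 5396 frames.
Within the current minute: 38 × 30 + 28 − 2 = 1166 (labels ;00/;01 skipped at this minute). Total = 215784 + 5396 + 1166 = 222346.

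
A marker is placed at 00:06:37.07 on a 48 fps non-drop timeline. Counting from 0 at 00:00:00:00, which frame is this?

Total seconds to the label: (0 × 3600 + 6 × 60 + 37) = 397.
Frame index = 397 × 48 + 7 = 19063.

frame 19063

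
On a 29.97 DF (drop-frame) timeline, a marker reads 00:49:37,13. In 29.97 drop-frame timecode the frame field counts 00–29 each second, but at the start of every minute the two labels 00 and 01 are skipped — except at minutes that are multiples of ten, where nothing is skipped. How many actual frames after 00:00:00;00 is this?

As if non-drop at 30 labels/s: (0 × 3600 + 49 × 60 + 37) × 30 + 13 = 89323.
Minute boundaries passed: 49; those not divisible by 10: 49 − 4 = 45; dropped labels = 2 × 45 = 90.
Actual frame index = 89323 − 90 = 89233.

89233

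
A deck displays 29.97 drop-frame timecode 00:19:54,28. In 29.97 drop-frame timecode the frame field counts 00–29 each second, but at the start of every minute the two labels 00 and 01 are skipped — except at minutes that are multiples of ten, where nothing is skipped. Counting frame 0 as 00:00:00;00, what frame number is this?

35812

Complete 10-minute blocks: 1, each 17982 frames → 17982.
Remaining 9 whole minutes in the current block: 1800 + 8 × 1798 = 16184 frames.
Within the current minute: 54 × 30 + 28 − 2 = 1646 (labels ;00/;01 skipped at this minute). Total = 17982 + 16184 + 1646 = 35812.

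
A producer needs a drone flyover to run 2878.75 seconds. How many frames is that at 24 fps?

Frames = 2878.75 × 24 = 69090.

69090 frames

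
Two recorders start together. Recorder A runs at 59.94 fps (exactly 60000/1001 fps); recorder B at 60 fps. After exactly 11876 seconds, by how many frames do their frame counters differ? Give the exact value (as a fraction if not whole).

712560/1001 frames

A emits 60000/1001 × 11876 = 712560000/1001 frames; B emits 60 × 11876 = 712560.
Difference = 712560/1001 frames (≈ 711.8482); B is ahead of A.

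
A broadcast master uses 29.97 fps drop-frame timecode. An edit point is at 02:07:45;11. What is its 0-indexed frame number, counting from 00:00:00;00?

As if non-drop at 30 labels/s: (2 × 3600 + 7 × 60 + 45) × 30 + 11 = 229961.
Minute boundaries passed: 127; those not divisible by 10: 127 − 12 = 115; dropped labels = 2 × 115 = 230.
Actual frame index = 229961 − 230 = 229731.

229731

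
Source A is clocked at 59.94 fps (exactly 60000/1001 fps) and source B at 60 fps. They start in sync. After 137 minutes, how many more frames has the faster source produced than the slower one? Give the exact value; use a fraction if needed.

137 min = 8220 s.
A emits 60000/1001 × 8220 = 493200000/1001 frames; B emits 60 × 8220 = 493200.
Difference = 493200/1001 frames (≈ 492.7073); B is ahead of A.

493200/1001 frames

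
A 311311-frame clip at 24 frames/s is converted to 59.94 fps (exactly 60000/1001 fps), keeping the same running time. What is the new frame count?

777500 frames

Target frames = source frames × (target rate / source rate) = 311311 × (60000/1001)/(24) = 311311 × 2500/1001 = 777500.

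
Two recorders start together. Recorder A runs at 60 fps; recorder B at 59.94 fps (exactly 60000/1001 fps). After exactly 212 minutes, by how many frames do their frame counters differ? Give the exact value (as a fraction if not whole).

212 min = 12720 s.
A emits 60 × 12720 = 763200 frames; B emits 60000/1001 × 12720 = 763200000/1001.
Difference = 763200/1001 frames (≈ 762.4376); B is behind A.

763200/1001 frames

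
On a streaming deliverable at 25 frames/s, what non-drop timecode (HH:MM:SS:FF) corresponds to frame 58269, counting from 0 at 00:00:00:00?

00:38:50:19

58269 ÷ 25 = 2330 full seconds, remainder 19 frames.
2330 s = 0 h 38 min 50 s.
Timecode: 00:38:50:19.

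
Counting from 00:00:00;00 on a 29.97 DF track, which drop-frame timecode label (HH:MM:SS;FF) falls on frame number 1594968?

14:46:58;24

Each 10-minute DF block holds 10 × 60 × 30 − 9 × 2 = 17982 frames. 1594968 ÷ 17982 → 88 full blocks, remainder 12552.
Within the partial block the first minute is 1800 frames and each further minute 1798, so 6 further minute boundaries passed. Total skipped labels = 18 × 88 + 2 × 6 = 1596.
Non-drop label index = 1594968 + 1596 = 1596564; at 30 labels/s that is 14:46:58:24, i.e. DF 14:46:58;24.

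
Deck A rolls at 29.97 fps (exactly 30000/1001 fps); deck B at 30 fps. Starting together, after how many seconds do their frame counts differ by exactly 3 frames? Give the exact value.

The gap grows by |30 − 30000/1001| = 30/1001 frames per second.
Time for a 3-frame gap: 3 ÷ (30/1001) = 100.1 s.

100.1 seconds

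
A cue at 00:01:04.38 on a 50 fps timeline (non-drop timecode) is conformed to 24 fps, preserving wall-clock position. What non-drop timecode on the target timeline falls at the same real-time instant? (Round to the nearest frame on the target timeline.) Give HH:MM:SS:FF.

00:01:04:18

Source frame index: (0×3600 + 1×60 + 4) × 50 + 38 = 3238.
Real time: 3238 / (50) = 1619/25 s.
Target frame: (1619/25) × (24) = 38856/25 ≈ 1554.240 → 1554.
At 24 labels/s: frame 1554 → 00:01:04:18.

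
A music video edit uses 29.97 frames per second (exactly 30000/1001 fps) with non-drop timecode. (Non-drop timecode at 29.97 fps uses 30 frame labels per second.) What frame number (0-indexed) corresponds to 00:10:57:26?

frame 19736

Total seconds to the label: (0 × 3600 + 10 × 60 + 57) = 657.
Frame index = 657 × 30 + 26 = 19736.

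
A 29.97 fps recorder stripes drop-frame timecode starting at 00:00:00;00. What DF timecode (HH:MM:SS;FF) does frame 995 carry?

Each 10-minute DF block holds 10 × 60 × 30 − 9 × 2 = 17982 frames. 995 ÷ 17982 → 0 full blocks, remainder 995.
Within the partial block the first minute is 1800 frames and each further minute 1798, so 0 further minute boundaries passed. Total skipped labels = 18 × 0 + 2 × 0 = 0.
Non-drop label index = 995 + 0 = 995; at 30 labels/s that is 00:00:33:05, i.e. DF 00:00:33;05.

00:00:33;05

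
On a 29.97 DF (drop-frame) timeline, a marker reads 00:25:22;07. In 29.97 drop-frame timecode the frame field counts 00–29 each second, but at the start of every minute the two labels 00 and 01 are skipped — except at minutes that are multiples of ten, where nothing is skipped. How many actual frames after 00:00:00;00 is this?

45621

As if non-drop at 30 labels/s: (0 × 3600 + 25 × 60 + 22) × 30 + 7 = 45667.
Minute boundaries passed: 25; those not divisible by 10: 25 − 2 = 23; dropped labels = 2 × 23 = 46.
Actual frame index = 45667 − 46 = 45621.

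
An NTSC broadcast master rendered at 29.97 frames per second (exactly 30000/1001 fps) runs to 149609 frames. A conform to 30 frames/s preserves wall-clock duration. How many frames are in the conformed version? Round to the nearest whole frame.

149759 frames

Frames at target rate = 149609 × (30) / (30000/1001) = 149758609/1000 ≈ 149758.609.
Nearest whole frame: 149759.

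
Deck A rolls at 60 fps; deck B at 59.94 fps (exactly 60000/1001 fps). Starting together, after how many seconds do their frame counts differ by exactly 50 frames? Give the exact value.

The gap grows by |60000/1001 − 60| = 60/1001 frames per second.
Time for a 50-frame gap: 50 ÷ (60/1001) = 5005/6 s.

5005/6 seconds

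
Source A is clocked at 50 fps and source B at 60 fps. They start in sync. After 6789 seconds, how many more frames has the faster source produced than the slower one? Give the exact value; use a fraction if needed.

A emits 50 × 6789 = 339450 frames; B emits 60 × 6789 = 407340.
Difference = 67890 frames; B is ahead of A.

67890 frames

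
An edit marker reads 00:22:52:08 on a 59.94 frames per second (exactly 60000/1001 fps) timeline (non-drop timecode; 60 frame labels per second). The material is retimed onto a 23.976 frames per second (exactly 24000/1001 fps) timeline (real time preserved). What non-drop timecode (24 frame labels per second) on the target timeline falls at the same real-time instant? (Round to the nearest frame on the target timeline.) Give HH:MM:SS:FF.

Source frame index: (0×3600 + 22×60 + 52) × 60 + 8 = 82328.
Real time: 82328 / (60000/1001) = 10301291/7500 s.
Target frame: (10301291/7500) × (24000/1001) = 164656/5 ≈ 32931.200 → 32931.
At 24 labels/s: frame 32931 → 00:22:52:03.

00:22:52:03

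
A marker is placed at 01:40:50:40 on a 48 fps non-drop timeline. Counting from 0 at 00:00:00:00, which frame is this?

Total seconds to the label: (1 × 3600 + 40 × 60 + 50) = 6050.
Frame index = 6050 × 48 + 40 = 290440.

frame 290440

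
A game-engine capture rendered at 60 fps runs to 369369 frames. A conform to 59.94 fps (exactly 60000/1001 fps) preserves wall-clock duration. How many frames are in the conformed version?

369000 frames

Target frames = source frames × (target rate / source rate) = 369369 × (60000/1001)/(60) = 369369 × 1000/1001 = 369000.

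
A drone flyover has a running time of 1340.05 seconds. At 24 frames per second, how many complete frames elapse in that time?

Frames = 1340.05 × 24 = 160806/5 ≈ 32161.2000.
Complete frames: 32161.

32161 frames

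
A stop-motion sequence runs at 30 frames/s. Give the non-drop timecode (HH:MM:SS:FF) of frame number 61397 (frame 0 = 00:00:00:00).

61397 ÷ 30 = 2046 full seconds, remainder 17 frames.
2046 s = 0 h 34 min 6 s.
Timecode: 00:34:06:17.

00:34:06:17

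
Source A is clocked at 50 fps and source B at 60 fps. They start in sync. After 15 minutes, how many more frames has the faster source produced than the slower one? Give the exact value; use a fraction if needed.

15 min = 900 s.
A emits 50 × 900 = 45000 frames; B emits 60 × 900 = 54000.
Difference = 9000 frames; B is ahead of A.

9000 frames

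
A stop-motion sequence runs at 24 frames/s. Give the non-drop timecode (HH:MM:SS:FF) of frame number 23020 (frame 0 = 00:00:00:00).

00:15:59:04

23020 ÷ 24 = 959 full seconds, remainder 4 frames.
959 s = 0 h 15 min 59 s.
Timecode: 00:15:59:04.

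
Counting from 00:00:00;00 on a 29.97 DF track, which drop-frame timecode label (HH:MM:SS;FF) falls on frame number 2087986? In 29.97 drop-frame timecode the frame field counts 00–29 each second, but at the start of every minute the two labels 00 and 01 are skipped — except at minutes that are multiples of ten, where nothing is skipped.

19:21:09;06

Each 10-minute DF block holds 10 × 60 × 30 − 9 × 2 = 17982 frames. 2087986 ÷ 17982 → 116 full blocks, remainder 2074.
Within the partial block the first minute is 1800 frames and each further minute 1798, so 1 further minute boundary passed. Total skipped labels = 18 × 116 + 2 × 1 = 2090.
Non-drop label index = 2087986 + 2090 = 2090076; at 30 labels/s that is 19:21:09:06, i.e. DF 19:21:09;06.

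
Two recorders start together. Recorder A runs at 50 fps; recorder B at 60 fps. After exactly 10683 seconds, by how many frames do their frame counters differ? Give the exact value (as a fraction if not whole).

A emits 50 × 10683 = 534150 frames; B emits 60 × 10683 = 640980.
Difference = 106830 frames; B is ahead of A.

106830 frames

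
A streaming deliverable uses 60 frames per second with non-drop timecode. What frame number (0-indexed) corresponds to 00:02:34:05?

Total seconds to the label: (0 × 3600 + 2 × 60 + 34) = 154.
Frame index = 154 × 60 + 5 = 9245.

frame 9245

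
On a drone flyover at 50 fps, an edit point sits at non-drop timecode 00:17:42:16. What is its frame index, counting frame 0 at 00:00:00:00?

53116

Total seconds to the label: (0 × 3600 + 17 × 60 + 42) = 1062.
Frame index = 1062 × 50 + 16 = 53116.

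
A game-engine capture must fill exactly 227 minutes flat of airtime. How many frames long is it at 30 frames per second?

408600 frames

227 min = 13620 s.
Frames = 13620 × 30 = 408600.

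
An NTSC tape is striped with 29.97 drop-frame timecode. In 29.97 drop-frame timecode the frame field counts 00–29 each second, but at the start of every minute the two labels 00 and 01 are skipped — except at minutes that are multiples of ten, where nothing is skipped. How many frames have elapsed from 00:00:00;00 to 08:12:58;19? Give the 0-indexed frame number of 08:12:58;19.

886473

Complete 10-minute blocks: 49, each 17982 frames → 881118.
Remaining 2 whole minutes in the current block: 1800 + 1 × 1798 = 3598 frames.
Within the current minute: 58 × 30 + 19 − 2 = 1757 (labels ;00/;01 skipped at this minute). Total = 881118 + 3598 + 1757 = 886473.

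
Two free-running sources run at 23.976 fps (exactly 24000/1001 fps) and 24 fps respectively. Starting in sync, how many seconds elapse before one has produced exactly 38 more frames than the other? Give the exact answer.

19019/12 seconds

The gap grows by |24 − 24000/1001| = 24/1001 frames per second.
Time for a 38-frame gap: 38 ÷ (24/1001) = 19019/12 s.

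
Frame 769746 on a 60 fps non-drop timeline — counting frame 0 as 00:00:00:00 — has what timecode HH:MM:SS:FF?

769746 ÷ 60 = 12829 full seconds, remainder 6 frames.
12829 s = 3 h 33 min 49 s.
Timecode: 03:33:49:06.

03:33:49:06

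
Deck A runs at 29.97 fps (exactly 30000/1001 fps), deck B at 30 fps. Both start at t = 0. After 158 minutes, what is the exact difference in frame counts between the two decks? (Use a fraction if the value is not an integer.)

284400/1001 frames

158 min = 9480 s.
A emits 30000/1001 × 9480 = 284400000/1001 frames; B emits 30 × 9480 = 284400.
Difference = 284400/1001 frames (≈ 284.1159); B is ahead of A.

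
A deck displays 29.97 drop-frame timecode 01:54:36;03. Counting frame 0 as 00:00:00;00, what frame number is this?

206077

As if non-drop at 30 labels/s: (1 × 3600 + 54 × 60 + 36) × 30 + 3 = 206283.
Minute boundaries passed: 114; those not divisible by 10: 114 − 11 = 103; dropped labels = 2 × 103 = 206.
Actual frame index = 206283 − 206 = 206077.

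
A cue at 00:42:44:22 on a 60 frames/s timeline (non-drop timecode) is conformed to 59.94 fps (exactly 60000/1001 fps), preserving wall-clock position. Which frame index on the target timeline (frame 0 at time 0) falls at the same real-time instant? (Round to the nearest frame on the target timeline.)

Source frame index: (0×3600 + 42×60 + 44) × 60 + 22 = 153862.
Real time: 153862 / (60) = 76931/30 s.
Target frame: (76931/30) × (60000/1001) = 153862000/1001 ≈ 153708.292 → 153708.

frame 153708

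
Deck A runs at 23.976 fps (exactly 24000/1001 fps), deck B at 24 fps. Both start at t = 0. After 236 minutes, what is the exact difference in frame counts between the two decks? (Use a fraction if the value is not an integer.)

236 min = 14160 s.
A emits 24000/1001 × 14160 = 339840000/1001 frames; B emits 24 × 14160 = 339840.
Difference = 339840/1001 frames (≈ 339.5005); B is ahead of A.

339840/1001 frames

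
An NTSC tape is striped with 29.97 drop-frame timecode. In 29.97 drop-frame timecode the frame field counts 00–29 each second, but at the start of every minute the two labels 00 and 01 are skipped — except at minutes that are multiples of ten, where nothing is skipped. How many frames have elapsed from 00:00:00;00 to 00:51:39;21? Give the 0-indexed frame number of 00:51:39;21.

Complete 10-minute blocks: 5, each 17982 frames → 89910.
Remaining 1 whole minute in the current block: 1800 + 0 × 1798 = 1800 frames.
Within the current minute: 39 × 30 + 21 − 2 = 1189 (labels ;00/;01 skipped at this minute). Total = 89910 + 1800 + 1189 = 92899.

92899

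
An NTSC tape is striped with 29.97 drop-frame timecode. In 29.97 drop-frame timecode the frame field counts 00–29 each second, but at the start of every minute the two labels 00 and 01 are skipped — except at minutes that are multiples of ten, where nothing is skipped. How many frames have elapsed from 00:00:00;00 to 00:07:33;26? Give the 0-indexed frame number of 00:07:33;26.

As if non-drop at 30 labels/s: (0 × 3600 + 7 × 60 + 33) × 30 + 26 = 13616.
Minute boundaries passed: 7; those not divisible by 10: 7 − 0 = 7; dropped labels = 2 × 7 = 14.
Actual frame index = 13616 − 14 = 13602.

13602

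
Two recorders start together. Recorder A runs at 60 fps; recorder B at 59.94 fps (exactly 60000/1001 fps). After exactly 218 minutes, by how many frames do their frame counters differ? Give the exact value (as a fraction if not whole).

784800/1001 frames

218 min = 13080 s.
A emits 60 × 13080 = 784800 frames; B emits 60000/1001 × 13080 = 784800000/1001.
Difference = 784800/1001 frames (≈ 784.0160); B is behind A.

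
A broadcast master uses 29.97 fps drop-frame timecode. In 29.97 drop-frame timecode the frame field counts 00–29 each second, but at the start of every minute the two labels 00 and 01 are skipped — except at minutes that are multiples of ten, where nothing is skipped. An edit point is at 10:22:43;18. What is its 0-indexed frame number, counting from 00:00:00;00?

Complete 10-minute blocks: 62, each 17982 frames → 1114884.
Remaining 2 whole minutes in the current block: 1800 + 1 × 1798 = 3598 frames.
Within the current minute: 43 × 30 + 18 − 2 = 1306 (labels ;00/;01 skipped at this minute). Total = 1114884 + 3598 + 1306 = 1119788.

1119788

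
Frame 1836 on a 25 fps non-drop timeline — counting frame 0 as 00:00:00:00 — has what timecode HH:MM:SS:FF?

00:01:13:11

1836 ÷ 25 = 73 full seconds, remainder 11 frames.
73 s = 0 h 1 min 13 s.
Timecode: 00:01:13:11.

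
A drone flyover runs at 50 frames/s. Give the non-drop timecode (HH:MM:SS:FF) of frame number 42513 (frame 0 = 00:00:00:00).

42513 ÷ 50 = 850 full seconds, remainder 13 frames.
850 s = 0 h 14 min 10 s.
Timecode: 00:14:10:13.

00:14:10:13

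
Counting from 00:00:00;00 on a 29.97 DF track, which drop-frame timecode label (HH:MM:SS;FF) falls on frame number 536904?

Each 10-minute DF block holds 10 × 60 × 30 − 9 × 2 = 17982 frames. 536904 ÷ 17982 → 29 full blocks, remainder 15426.
Within the partial block the first minute is 1800 frames and each further minute 1798, so 8 further minute boundaries passed. Total skipped labels = 18 × 29 + 2 × 8 = 538.
Non-drop label index = 536904 + 538 = 537442; at 30 labels/s that is 04:58:34:22, i.e. DF 04:58:34;22.

04:58:34;22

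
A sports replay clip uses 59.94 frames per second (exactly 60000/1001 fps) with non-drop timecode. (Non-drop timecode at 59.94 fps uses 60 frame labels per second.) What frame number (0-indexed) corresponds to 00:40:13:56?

frame 144836

Total seconds to the label: (0 × 3600 + 40 × 60 + 13) = 2413.
Frame index = 2413 × 60 + 56 = 144836.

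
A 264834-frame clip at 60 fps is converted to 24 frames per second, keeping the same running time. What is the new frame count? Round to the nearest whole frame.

105934 frames

Frames at target rate = 264834 × (24) / (60) = 529668/5 ≈ 105933.600.
Nearest whole frame: 105934.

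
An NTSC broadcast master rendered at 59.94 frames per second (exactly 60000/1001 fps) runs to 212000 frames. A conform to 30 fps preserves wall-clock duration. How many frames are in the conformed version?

106106 frames

Target frames = source frames × (target rate / source rate) = 212000 × (30)/(60000/1001) = 212000 × 1001/2000 = 106106.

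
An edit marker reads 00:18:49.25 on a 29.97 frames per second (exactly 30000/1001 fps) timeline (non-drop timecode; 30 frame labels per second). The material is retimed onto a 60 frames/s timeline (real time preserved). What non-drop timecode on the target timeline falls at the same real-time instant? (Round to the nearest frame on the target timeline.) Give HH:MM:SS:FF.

00:18:50:58

Source frame index: (0×3600 + 18×60 + 49) × 30 + 25 = 33895.
Real time: 33895 / (30000/1001) = 6785779/6000 s.
Target frame: (6785779/6000) × (60) = 6785779/100 ≈ 67857.790 → 67858.
At 60 labels/s: frame 67858 → 00:18:50:58.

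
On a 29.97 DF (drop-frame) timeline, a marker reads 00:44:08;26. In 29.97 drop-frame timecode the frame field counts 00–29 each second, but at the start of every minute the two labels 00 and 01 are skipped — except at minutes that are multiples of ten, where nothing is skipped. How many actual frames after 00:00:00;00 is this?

79386

As if non-drop at 30 labels/s: (0 × 3600 + 44 × 60 + 8) × 30 + 26 = 79466.
Minute boundaries passed: 44; those not divisible by 10: 44 − 4 = 40; dropped labels = 2 × 40 = 80.
Actual frame index = 79466 − 80 = 79386.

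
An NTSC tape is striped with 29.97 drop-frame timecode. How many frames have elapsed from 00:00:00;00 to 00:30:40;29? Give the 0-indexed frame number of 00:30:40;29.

55175

As if non-drop at 30 labels/s: (0 × 3600 + 30 × 60 + 40) × 30 + 29 = 55229.
Minute boundaries passed: 30; those not divisible by 10: 30 − 3 = 27; dropped labels = 2 × 27 = 54.
Actual frame index = 55229 − 54 = 55175.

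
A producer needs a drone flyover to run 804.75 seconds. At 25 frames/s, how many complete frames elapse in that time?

Frames = 804.75 × 25 = 80475/4 ≈ 20118.7500.
Complete frames: 20118.

20118 frames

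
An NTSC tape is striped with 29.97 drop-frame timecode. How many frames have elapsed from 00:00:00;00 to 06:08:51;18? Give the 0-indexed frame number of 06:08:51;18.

Complete 10-minute blocks: 36, each 17982 frames → 647352.
Remaining 8 whole minutes in the current block: 1800 + 7 × 1798 = 14386 frames.
Within the current minute: 51 × 30 + 18 − 2 = 1546 (labels ;00/;01 skipped at this minute). Total = 647352 + 14386 + 1546 = 663284.

663284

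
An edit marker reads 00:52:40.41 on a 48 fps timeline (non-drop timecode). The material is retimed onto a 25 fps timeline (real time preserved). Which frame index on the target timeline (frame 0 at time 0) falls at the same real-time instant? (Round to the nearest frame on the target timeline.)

Source frame index: (0×3600 + 52×60 + 40) × 48 + 41 = 151721.
Real time: 151721 / (48) = 151721/48 s.
Target frame: (151721/48) × (25) = 3793025/48 ≈ 79021.354 → 79021.

frame 79021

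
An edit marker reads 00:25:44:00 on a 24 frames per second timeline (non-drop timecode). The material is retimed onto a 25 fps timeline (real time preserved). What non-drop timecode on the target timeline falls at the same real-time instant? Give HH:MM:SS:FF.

00:25:44:00

Source frame index: (0×3600 + 25×60 + 44) × 24 + 0 = 37056.
Real time: 37056 / (24) = 1544 s.
Target frame: (1544) × (25) = 38600.
At 25 labels/s: frame 38600 → 00:25:44:00.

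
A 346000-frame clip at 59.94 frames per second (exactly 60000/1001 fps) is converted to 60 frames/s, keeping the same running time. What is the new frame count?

Target frames = source frames × (target rate / source rate) = 346000 × (60)/(60000/1001) = 346000 × 1001/1000 = 346346.

346346 frames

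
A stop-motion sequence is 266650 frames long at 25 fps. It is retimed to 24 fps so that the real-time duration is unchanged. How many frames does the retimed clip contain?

Target frames = source frames × (target rate / source rate) = 266650 × (24)/(25) = 266650 × 24/25 = 255984.

255984 frames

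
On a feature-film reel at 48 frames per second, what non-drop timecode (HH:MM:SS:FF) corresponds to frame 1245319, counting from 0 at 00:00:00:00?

07:12:24:07

1245319 ÷ 48 = 25944 full seconds, remainder 7 frames.
25944 s = 7 h 12 min 24 s.
Timecode: 07:12:24:07.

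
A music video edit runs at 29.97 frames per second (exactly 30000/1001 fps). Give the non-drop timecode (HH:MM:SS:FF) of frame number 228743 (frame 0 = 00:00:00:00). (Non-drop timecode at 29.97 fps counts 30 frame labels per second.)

02:07:04:23

228743 ÷ 30 = 7624 full seconds, remainder 23 frames.
7624 s = 2 h 7 min 4 s.
Timecode: 02:07:04:23.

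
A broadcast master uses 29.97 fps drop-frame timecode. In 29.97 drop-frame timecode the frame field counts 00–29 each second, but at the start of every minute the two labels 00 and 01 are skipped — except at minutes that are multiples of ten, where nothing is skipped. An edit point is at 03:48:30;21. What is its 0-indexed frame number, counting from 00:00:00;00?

As if non-drop at 30 labels/s: (3 × 3600 + 48 × 60 + 30) × 30 + 21 = 411321.
Minute boundaries passed: 228; those not divisible by 10: 228 − 22 = 206; dropped labels = 2 × 206 = 412.
Actual frame index = 411321 − 412 = 410909.

410909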